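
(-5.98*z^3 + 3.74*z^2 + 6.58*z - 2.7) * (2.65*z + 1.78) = -15.847*z^4 - 0.733400000000001*z^3 + 24.0942*z^2 + 4.5574*z - 4.806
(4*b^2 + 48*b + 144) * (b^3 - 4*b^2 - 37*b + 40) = 4*b^5 + 32*b^4 - 196*b^3 - 2192*b^2 - 3408*b + 5760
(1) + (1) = 2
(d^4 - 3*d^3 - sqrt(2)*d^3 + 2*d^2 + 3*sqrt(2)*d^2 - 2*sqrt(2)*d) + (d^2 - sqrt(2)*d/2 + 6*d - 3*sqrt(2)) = d^4 - 3*d^3 - sqrt(2)*d^3 + 3*d^2 + 3*sqrt(2)*d^2 - 5*sqrt(2)*d/2 + 6*d - 3*sqrt(2)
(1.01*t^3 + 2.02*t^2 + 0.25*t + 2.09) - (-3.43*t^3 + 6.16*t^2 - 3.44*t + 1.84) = 4.44*t^3 - 4.14*t^2 + 3.69*t + 0.25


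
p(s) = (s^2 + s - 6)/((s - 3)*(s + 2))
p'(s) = (2*s + 1)/((s - 3)*(s + 2)) - (s^2 + s - 6)/((s - 3)*(s + 2)^2) - (s^2 + s - 6)/((s - 3)^2*(s + 2)) = 2*(-s^2 - 6)/(s^4 - 2*s^3 - 11*s^2 + 12*s + 36)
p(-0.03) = 1.01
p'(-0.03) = -0.34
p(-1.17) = 1.68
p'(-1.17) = -1.23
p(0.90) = 0.70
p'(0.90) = -0.37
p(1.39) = 0.49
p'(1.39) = -0.53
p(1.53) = 0.41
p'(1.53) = -0.62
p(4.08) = 2.24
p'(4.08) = -1.05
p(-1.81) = 4.96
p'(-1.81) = -22.21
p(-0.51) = 1.20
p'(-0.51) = -0.46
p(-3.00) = 0.00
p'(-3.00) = -0.83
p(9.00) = 1.27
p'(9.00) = -0.04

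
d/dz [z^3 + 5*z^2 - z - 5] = 3*z^2 + 10*z - 1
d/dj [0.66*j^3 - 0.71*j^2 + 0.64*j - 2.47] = 1.98*j^2 - 1.42*j + 0.64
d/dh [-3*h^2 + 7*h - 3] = 7 - 6*h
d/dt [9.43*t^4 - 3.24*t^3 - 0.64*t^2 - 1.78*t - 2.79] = 37.72*t^3 - 9.72*t^2 - 1.28*t - 1.78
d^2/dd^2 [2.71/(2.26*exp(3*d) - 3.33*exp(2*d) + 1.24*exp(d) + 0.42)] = ((-55.1214*exp(2*d) + 36.0972*exp(d) - 3.3604)*(2.26*exp(3*d) - 3.33*exp(2*d) + 1.24*exp(d) + 0.42) + 2.71*(6.78*exp(2*d) - 6.66*exp(d) + 1.24)*(13.56*exp(2*d) - 13.32*exp(d) + 2.48)*exp(d))*exp(d)/(2.26*exp(3*d) - 3.33*exp(2*d) + 1.24*exp(d) + 0.42)^3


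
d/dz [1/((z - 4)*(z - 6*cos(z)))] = ((4 - z)*(z - 6*cos(z)) - (z - 4)^2*(6*sin(z) + 1))/((z - 4)^3*(z - 6*cos(z))^2)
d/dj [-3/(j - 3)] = 3/(j - 3)^2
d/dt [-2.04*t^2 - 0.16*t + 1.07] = -4.08*t - 0.16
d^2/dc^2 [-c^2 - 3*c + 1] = -2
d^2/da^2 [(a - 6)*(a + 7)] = 2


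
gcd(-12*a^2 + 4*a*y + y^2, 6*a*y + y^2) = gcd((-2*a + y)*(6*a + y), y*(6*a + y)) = 6*a + y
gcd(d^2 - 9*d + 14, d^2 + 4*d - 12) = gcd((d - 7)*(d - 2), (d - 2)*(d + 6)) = d - 2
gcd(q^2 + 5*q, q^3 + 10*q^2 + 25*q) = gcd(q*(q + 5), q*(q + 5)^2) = q^2 + 5*q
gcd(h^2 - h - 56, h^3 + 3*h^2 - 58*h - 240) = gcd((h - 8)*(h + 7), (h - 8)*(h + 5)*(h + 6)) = h - 8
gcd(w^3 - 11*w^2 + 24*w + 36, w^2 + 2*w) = 1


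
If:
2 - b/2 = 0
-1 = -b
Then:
No Solution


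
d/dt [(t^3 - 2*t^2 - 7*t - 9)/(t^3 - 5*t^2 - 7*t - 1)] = (-3*t^4 + 3*t^2 - 86*t - 56)/(t^6 - 10*t^5 + 11*t^4 + 68*t^3 + 59*t^2 + 14*t + 1)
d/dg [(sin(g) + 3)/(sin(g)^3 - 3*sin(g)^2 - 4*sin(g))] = 2*(-sin(g)^3 - 3*sin(g)^2 + 9*sin(g) + 6)*cos(g)/((sin(g) - 4)^2*(sin(g) + 1)^2*sin(g)^2)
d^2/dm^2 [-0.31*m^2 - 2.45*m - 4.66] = -0.620000000000000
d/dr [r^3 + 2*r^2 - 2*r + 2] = 3*r^2 + 4*r - 2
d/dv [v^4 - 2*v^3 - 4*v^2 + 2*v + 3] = 4*v^3 - 6*v^2 - 8*v + 2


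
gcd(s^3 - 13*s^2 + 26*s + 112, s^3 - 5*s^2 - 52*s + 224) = s - 8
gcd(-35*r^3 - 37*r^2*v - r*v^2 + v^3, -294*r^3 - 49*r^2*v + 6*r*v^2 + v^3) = 7*r - v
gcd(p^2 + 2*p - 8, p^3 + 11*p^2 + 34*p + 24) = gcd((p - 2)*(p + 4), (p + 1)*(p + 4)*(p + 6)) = p + 4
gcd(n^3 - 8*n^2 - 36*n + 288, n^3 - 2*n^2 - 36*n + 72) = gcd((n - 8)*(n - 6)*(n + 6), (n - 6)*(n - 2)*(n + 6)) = n^2 - 36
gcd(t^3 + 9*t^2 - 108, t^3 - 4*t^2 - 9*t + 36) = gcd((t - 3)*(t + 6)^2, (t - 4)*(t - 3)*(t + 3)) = t - 3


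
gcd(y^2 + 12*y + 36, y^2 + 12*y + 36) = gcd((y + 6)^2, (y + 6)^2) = y^2 + 12*y + 36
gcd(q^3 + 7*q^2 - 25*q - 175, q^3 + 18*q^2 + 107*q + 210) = q^2 + 12*q + 35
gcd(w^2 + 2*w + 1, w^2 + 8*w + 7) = w + 1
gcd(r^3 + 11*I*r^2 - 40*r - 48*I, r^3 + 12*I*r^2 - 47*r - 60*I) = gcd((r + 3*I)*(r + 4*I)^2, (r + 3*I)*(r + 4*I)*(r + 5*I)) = r^2 + 7*I*r - 12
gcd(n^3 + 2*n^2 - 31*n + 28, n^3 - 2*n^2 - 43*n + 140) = n^2 + 3*n - 28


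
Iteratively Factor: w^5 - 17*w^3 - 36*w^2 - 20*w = (w + 2)*(w^4 - 2*w^3 - 13*w^2 - 10*w) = (w - 5)*(w + 2)*(w^3 + 3*w^2 + 2*w) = (w - 5)*(w + 1)*(w + 2)*(w^2 + 2*w) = (w - 5)*(w + 1)*(w + 2)^2*(w)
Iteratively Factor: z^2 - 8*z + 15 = (z - 5)*(z - 3)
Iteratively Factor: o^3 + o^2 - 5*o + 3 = (o - 1)*(o^2 + 2*o - 3) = (o - 1)^2*(o + 3)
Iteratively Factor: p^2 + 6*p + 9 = (p + 3)*(p + 3)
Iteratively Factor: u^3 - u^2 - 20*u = (u)*(u^2 - u - 20) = u*(u + 4)*(u - 5)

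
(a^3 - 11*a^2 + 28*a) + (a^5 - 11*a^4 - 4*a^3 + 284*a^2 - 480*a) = a^5 - 11*a^4 - 3*a^3 + 273*a^2 - 452*a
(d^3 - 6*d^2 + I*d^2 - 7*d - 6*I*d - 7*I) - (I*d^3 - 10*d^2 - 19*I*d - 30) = d^3 - I*d^3 + 4*d^2 + I*d^2 - 7*d + 13*I*d + 30 - 7*I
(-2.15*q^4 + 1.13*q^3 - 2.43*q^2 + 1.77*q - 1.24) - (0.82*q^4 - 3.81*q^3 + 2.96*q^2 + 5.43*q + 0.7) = -2.97*q^4 + 4.94*q^3 - 5.39*q^2 - 3.66*q - 1.94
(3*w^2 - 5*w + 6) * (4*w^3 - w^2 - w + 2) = 12*w^5 - 23*w^4 + 26*w^3 + 5*w^2 - 16*w + 12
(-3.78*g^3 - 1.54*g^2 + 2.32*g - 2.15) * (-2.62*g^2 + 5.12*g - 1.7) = 9.9036*g^5 - 15.3188*g^4 - 7.5372*g^3 + 20.1294*g^2 - 14.952*g + 3.655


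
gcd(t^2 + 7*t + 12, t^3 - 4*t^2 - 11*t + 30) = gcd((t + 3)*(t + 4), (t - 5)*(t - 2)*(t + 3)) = t + 3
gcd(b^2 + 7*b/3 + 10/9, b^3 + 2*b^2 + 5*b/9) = b + 5/3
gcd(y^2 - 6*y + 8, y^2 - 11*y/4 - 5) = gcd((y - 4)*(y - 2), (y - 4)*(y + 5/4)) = y - 4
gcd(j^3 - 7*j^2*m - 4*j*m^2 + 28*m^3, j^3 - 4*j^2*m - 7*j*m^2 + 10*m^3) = j + 2*m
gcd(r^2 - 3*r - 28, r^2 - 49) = r - 7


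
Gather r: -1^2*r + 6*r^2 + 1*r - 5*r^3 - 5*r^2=-5*r^3 + r^2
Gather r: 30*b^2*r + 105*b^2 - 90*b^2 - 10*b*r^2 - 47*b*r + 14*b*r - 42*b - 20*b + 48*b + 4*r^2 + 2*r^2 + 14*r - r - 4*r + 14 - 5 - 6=15*b^2 - 14*b + r^2*(6 - 10*b) + r*(30*b^2 - 33*b + 9) + 3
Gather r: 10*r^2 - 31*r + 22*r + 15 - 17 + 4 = 10*r^2 - 9*r + 2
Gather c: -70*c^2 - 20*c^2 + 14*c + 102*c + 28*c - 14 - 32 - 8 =-90*c^2 + 144*c - 54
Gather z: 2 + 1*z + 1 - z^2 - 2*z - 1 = -z^2 - z + 2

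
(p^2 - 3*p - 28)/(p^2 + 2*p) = (p^2 - 3*p - 28)/(p*(p + 2))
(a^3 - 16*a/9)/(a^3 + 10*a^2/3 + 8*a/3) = (a - 4/3)/(a + 2)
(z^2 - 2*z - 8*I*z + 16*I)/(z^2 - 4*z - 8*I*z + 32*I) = (z - 2)/(z - 4)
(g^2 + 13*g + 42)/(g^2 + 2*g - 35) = (g + 6)/(g - 5)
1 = 1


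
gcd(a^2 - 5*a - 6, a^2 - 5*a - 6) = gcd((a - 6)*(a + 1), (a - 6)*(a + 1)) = a^2 - 5*a - 6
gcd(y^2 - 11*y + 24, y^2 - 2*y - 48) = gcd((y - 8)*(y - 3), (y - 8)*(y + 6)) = y - 8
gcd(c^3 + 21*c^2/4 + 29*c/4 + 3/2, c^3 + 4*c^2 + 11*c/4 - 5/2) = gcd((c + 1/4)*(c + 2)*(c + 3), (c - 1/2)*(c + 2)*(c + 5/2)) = c + 2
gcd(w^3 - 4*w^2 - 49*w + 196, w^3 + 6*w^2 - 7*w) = w + 7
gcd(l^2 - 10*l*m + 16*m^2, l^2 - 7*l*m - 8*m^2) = l - 8*m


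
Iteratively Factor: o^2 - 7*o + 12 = (o - 4)*(o - 3)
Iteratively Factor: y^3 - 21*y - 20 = (y - 5)*(y^2 + 5*y + 4) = (y - 5)*(y + 1)*(y + 4)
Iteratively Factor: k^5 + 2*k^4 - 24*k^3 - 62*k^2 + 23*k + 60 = (k - 5)*(k^4 + 7*k^3 + 11*k^2 - 7*k - 12) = (k - 5)*(k + 3)*(k^3 + 4*k^2 - k - 4) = (k - 5)*(k + 1)*(k + 3)*(k^2 + 3*k - 4) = (k - 5)*(k - 1)*(k + 1)*(k + 3)*(k + 4)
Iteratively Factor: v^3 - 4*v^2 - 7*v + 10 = (v + 2)*(v^2 - 6*v + 5) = (v - 5)*(v + 2)*(v - 1)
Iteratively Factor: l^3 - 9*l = (l + 3)*(l^2 - 3*l) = (l - 3)*(l + 3)*(l)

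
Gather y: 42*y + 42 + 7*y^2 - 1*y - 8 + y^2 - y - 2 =8*y^2 + 40*y + 32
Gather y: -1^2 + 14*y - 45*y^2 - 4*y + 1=-45*y^2 + 10*y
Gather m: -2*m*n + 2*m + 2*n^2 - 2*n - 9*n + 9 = m*(2 - 2*n) + 2*n^2 - 11*n + 9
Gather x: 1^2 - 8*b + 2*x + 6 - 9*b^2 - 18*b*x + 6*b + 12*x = -9*b^2 - 2*b + x*(14 - 18*b) + 7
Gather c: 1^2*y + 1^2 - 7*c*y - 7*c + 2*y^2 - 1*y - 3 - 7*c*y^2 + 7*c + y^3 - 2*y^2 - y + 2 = c*(-7*y^2 - 7*y) + y^3 - y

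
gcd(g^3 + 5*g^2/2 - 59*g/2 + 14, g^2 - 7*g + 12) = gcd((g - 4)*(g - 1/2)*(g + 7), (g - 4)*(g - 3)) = g - 4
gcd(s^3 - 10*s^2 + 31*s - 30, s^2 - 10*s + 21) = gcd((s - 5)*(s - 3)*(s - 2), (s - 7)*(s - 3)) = s - 3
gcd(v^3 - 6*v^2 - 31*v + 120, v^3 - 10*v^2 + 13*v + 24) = v^2 - 11*v + 24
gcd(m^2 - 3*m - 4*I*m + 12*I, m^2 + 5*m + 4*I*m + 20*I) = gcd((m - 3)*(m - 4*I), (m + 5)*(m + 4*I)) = 1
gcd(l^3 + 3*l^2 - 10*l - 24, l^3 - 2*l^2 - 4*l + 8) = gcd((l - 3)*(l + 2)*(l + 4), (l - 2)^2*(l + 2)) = l + 2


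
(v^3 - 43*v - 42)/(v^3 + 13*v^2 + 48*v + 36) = (v - 7)/(v + 6)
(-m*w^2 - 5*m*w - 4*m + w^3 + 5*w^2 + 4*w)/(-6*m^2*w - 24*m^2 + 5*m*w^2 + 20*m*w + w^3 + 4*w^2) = (w + 1)/(6*m + w)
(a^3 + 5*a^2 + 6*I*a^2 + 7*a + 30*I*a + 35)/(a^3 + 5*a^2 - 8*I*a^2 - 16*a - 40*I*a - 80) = (a^2 + 6*I*a + 7)/(a^2 - 8*I*a - 16)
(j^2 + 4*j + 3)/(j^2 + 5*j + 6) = (j + 1)/(j + 2)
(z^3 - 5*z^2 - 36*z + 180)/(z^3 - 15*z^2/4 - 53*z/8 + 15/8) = 8*(z^2 - 36)/(8*z^2 + 10*z - 3)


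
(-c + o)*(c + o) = -c^2 + o^2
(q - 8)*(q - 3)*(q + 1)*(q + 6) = q^4 - 4*q^3 - 47*q^2 + 102*q + 144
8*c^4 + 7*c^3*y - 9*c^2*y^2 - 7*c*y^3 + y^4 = (-8*c + y)*(-c + y)*(c + y)^2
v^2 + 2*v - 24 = (v - 4)*(v + 6)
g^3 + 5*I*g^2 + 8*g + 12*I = (g - 2*I)*(g + I)*(g + 6*I)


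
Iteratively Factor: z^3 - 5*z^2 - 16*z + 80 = (z - 4)*(z^2 - z - 20) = (z - 4)*(z + 4)*(z - 5)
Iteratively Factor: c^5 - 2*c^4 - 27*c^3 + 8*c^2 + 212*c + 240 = (c - 5)*(c^4 + 3*c^3 - 12*c^2 - 52*c - 48) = (c - 5)*(c + 2)*(c^3 + c^2 - 14*c - 24) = (c - 5)*(c + 2)*(c + 3)*(c^2 - 2*c - 8) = (c - 5)*(c + 2)^2*(c + 3)*(c - 4)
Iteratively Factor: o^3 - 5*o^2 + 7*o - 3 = (o - 1)*(o^2 - 4*o + 3) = (o - 1)^2*(o - 3)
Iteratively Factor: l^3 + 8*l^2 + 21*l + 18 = (l + 3)*(l^2 + 5*l + 6) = (l + 3)^2*(l + 2)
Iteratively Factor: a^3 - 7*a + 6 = (a - 1)*(a^2 + a - 6) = (a - 2)*(a - 1)*(a + 3)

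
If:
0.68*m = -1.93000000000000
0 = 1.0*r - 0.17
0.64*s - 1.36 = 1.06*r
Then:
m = -2.84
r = 0.17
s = 2.41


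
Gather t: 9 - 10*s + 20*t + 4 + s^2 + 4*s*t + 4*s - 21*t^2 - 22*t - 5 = s^2 - 6*s - 21*t^2 + t*(4*s - 2) + 8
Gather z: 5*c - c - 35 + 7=4*c - 28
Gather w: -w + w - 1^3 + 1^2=0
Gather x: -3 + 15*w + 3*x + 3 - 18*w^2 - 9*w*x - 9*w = -18*w^2 + 6*w + x*(3 - 9*w)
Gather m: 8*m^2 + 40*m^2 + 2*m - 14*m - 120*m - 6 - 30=48*m^2 - 132*m - 36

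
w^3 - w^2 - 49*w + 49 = (w - 7)*(w - 1)*(w + 7)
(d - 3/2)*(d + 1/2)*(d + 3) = d^3 + 2*d^2 - 15*d/4 - 9/4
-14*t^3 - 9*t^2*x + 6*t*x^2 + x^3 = (-2*t + x)*(t + x)*(7*t + x)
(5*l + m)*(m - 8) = 5*l*m - 40*l + m^2 - 8*m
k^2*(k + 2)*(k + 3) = k^4 + 5*k^3 + 6*k^2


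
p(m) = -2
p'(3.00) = 0.00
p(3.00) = -2.00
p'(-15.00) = 0.00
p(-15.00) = -2.00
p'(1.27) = 0.00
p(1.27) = -2.00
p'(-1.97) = 0.00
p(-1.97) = -2.00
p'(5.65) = 0.00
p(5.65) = -2.00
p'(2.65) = 0.00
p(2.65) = -2.00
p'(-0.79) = 0.00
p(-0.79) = -2.00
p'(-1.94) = 0.00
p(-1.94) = -2.00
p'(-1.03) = 0.00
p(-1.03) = -2.00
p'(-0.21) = 0.00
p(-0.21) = -2.00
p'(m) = 0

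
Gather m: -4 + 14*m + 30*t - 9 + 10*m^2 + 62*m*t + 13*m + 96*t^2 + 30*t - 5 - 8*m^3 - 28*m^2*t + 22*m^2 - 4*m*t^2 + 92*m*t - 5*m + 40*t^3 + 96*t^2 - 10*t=-8*m^3 + m^2*(32 - 28*t) + m*(-4*t^2 + 154*t + 22) + 40*t^3 + 192*t^2 + 50*t - 18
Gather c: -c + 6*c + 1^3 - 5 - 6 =5*c - 10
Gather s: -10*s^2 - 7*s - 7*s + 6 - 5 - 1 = -10*s^2 - 14*s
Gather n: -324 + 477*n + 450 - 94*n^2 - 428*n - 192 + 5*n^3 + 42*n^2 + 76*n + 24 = 5*n^3 - 52*n^2 + 125*n - 42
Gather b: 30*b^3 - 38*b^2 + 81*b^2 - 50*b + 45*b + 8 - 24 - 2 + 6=30*b^3 + 43*b^2 - 5*b - 12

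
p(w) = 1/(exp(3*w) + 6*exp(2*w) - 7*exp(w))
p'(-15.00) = 467002.48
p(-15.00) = -467002.60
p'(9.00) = 0.00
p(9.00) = 0.00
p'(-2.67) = 2.05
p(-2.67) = -2.19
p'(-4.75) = 16.51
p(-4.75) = -16.64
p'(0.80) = -0.12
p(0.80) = 0.04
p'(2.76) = -0.00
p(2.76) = 0.00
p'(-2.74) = 2.20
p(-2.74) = -2.34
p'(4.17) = -0.00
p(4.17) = 0.00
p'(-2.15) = 1.21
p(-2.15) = -1.37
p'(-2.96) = 2.75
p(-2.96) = -2.89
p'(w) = (-3*exp(3*w) - 12*exp(2*w) + 7*exp(w))/(exp(3*w) + 6*exp(2*w) - 7*exp(w))^2 = (-3*exp(2*w) - 12*exp(w) + 7)*exp(-w)/(exp(2*w) + 6*exp(w) - 7)^2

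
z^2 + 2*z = z*(z + 2)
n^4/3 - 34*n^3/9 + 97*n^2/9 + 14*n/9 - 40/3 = (n/3 + 1/3)*(n - 6)*(n - 5)*(n - 4/3)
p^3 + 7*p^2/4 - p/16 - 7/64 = (p - 1/4)*(p + 1/4)*(p + 7/4)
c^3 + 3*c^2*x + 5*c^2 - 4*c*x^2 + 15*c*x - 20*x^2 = (c + 5)*(c - x)*(c + 4*x)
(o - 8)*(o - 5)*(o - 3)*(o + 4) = o^4 - 12*o^3 + 15*o^2 + 196*o - 480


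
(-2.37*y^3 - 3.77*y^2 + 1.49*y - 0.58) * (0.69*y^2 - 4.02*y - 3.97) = -1.6353*y^5 + 6.9261*y^4 + 25.5924*y^3 + 8.5769*y^2 - 3.5837*y + 2.3026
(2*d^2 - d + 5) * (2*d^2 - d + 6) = 4*d^4 - 4*d^3 + 23*d^2 - 11*d + 30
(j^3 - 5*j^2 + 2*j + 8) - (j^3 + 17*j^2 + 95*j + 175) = -22*j^2 - 93*j - 167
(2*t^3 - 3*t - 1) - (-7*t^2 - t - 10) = 2*t^3 + 7*t^2 - 2*t + 9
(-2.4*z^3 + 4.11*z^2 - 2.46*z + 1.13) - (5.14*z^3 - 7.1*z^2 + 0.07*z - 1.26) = -7.54*z^3 + 11.21*z^2 - 2.53*z + 2.39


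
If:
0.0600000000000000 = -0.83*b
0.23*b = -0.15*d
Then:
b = -0.07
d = 0.11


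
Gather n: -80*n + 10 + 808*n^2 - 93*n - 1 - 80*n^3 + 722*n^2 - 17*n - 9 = -80*n^3 + 1530*n^2 - 190*n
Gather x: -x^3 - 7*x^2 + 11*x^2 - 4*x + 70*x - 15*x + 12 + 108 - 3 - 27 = -x^3 + 4*x^2 + 51*x + 90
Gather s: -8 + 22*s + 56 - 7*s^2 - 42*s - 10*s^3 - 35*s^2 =-10*s^3 - 42*s^2 - 20*s + 48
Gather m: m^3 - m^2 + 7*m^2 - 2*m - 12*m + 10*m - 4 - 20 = m^3 + 6*m^2 - 4*m - 24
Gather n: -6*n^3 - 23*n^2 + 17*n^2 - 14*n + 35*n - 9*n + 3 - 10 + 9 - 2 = -6*n^3 - 6*n^2 + 12*n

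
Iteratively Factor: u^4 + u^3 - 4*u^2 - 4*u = (u)*(u^3 + u^2 - 4*u - 4) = u*(u - 2)*(u^2 + 3*u + 2) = u*(u - 2)*(u + 1)*(u + 2)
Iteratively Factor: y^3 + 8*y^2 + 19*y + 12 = (y + 1)*(y^2 + 7*y + 12) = (y + 1)*(y + 4)*(y + 3)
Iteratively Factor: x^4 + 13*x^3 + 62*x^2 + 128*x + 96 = (x + 4)*(x^3 + 9*x^2 + 26*x + 24) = (x + 4)^2*(x^2 + 5*x + 6) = (x + 2)*(x + 4)^2*(x + 3)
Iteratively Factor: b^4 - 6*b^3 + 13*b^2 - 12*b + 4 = (b - 1)*(b^3 - 5*b^2 + 8*b - 4) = (b - 2)*(b - 1)*(b^2 - 3*b + 2) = (b - 2)*(b - 1)^2*(b - 2)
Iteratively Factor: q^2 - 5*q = (q)*(q - 5)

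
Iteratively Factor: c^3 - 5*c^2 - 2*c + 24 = (c - 3)*(c^2 - 2*c - 8) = (c - 4)*(c - 3)*(c + 2)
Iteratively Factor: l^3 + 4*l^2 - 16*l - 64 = (l - 4)*(l^2 + 8*l + 16) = (l - 4)*(l + 4)*(l + 4)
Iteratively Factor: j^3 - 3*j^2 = (j)*(j^2 - 3*j) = j*(j - 3)*(j)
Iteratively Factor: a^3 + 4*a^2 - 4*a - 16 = (a - 2)*(a^2 + 6*a + 8) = (a - 2)*(a + 2)*(a + 4)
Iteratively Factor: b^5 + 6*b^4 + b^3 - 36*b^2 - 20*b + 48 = (b + 3)*(b^4 + 3*b^3 - 8*b^2 - 12*b + 16) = (b - 2)*(b + 3)*(b^3 + 5*b^2 + 2*b - 8) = (b - 2)*(b + 3)*(b + 4)*(b^2 + b - 2) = (b - 2)*(b - 1)*(b + 3)*(b + 4)*(b + 2)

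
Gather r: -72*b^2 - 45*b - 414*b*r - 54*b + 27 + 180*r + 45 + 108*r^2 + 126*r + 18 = -72*b^2 - 99*b + 108*r^2 + r*(306 - 414*b) + 90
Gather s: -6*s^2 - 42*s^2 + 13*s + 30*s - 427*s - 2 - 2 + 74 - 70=-48*s^2 - 384*s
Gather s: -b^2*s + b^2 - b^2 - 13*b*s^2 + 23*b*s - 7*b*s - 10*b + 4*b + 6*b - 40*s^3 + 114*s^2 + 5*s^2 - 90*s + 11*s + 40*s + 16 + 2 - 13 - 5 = -40*s^3 + s^2*(119 - 13*b) + s*(-b^2 + 16*b - 39)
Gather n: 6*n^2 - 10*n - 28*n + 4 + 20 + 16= 6*n^2 - 38*n + 40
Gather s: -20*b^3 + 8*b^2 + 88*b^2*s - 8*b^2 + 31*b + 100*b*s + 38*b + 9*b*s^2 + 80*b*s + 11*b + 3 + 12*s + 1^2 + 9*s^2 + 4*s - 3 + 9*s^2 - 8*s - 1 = -20*b^3 + 80*b + s^2*(9*b + 18) + s*(88*b^2 + 180*b + 8)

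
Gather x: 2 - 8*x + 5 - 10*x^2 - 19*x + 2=-10*x^2 - 27*x + 9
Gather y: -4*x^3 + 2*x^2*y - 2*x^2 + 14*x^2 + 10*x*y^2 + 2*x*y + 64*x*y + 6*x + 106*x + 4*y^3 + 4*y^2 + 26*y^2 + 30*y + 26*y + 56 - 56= -4*x^3 + 12*x^2 + 112*x + 4*y^3 + y^2*(10*x + 30) + y*(2*x^2 + 66*x + 56)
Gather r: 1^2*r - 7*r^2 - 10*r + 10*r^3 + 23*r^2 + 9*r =10*r^3 + 16*r^2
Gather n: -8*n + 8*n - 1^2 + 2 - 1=0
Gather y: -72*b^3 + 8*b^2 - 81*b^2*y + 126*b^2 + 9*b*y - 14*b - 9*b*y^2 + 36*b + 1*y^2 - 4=-72*b^3 + 134*b^2 + 22*b + y^2*(1 - 9*b) + y*(-81*b^2 + 9*b) - 4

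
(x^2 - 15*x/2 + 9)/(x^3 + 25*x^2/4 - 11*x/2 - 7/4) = 2*(2*x^2 - 15*x + 18)/(4*x^3 + 25*x^2 - 22*x - 7)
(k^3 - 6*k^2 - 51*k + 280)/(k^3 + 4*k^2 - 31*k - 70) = (k - 8)/(k + 2)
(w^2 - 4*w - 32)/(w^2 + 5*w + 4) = (w - 8)/(w + 1)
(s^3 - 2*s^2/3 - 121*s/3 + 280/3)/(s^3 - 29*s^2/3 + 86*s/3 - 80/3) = (s + 7)/(s - 2)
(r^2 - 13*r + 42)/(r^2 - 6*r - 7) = (r - 6)/(r + 1)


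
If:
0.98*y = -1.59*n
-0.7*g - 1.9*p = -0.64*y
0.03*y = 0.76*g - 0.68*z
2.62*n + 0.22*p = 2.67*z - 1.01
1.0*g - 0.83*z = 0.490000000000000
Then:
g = -71.11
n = -94.85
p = 78.03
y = 153.89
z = -86.26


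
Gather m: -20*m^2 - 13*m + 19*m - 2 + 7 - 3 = -20*m^2 + 6*m + 2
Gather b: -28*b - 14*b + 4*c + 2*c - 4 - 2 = -42*b + 6*c - 6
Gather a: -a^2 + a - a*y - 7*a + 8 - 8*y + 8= -a^2 + a*(-y - 6) - 8*y + 16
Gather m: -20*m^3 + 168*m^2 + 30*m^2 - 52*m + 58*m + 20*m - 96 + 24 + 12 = -20*m^3 + 198*m^2 + 26*m - 60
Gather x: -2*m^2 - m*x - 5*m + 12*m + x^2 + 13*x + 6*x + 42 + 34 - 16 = -2*m^2 + 7*m + x^2 + x*(19 - m) + 60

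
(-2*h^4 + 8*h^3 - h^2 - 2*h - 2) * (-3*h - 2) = 6*h^5 - 20*h^4 - 13*h^3 + 8*h^2 + 10*h + 4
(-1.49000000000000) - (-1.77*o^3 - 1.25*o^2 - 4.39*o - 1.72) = 1.77*o^3 + 1.25*o^2 + 4.39*o + 0.23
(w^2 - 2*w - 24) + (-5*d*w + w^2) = -5*d*w + 2*w^2 - 2*w - 24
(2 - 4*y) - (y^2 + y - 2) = -y^2 - 5*y + 4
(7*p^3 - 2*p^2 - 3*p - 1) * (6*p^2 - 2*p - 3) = 42*p^5 - 26*p^4 - 35*p^3 + 6*p^2 + 11*p + 3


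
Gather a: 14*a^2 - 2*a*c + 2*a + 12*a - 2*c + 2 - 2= 14*a^2 + a*(14 - 2*c) - 2*c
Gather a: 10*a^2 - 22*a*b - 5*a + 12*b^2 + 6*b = 10*a^2 + a*(-22*b - 5) + 12*b^2 + 6*b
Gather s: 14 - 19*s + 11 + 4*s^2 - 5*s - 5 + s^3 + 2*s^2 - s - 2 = s^3 + 6*s^2 - 25*s + 18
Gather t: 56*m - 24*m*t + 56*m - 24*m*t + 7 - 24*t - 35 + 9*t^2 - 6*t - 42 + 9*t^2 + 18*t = 112*m + 18*t^2 + t*(-48*m - 12) - 70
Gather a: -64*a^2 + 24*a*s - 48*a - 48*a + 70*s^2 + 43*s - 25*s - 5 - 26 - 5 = -64*a^2 + a*(24*s - 96) + 70*s^2 + 18*s - 36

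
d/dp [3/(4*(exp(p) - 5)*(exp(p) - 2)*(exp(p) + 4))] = 9*(-exp(2*p) + 2*exp(p) + 6)*exp(p)/(4*(exp(6*p) - 6*exp(5*p) - 27*exp(4*p) + 188*exp(3*p) + 84*exp(2*p) - 1440*exp(p) + 1600))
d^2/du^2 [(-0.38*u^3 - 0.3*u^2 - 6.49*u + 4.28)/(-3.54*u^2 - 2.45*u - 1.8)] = (157.175548*u^3 - 323.226288*u^2 - 463.46112*u - 52.13488)/(44.361864*u^6 + 92.10726*u^5 + 131.41719*u^4 + 108.374525*u^3 + 66.8223*u^2 + 23.814*u + 5.832)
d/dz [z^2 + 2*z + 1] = 2*z + 2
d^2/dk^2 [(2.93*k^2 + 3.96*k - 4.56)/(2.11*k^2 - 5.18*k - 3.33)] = (1.4210854715202e-14*k^4 + 99.3092599999999*k^3 + 1.712898*k^2 + 465.984216*k - 380.425638)/(9.393931*k^6 - 69.185634*k^5 + 125.372613*k^4 + 79.385572*k^3 - 197.862939*k^2 - 172.321506*k - 36.926037)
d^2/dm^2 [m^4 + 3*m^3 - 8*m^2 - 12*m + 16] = 12*m^2 + 18*m - 16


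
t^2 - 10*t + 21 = (t - 7)*(t - 3)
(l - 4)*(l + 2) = l^2 - 2*l - 8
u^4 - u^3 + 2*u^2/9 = u^2*(u - 2/3)*(u - 1/3)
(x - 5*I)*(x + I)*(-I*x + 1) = -I*x^3 - 3*x^2 - 9*I*x + 5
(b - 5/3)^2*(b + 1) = b^3 - 7*b^2/3 - 5*b/9 + 25/9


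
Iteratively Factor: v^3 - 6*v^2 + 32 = (v + 2)*(v^2 - 8*v + 16) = (v - 4)*(v + 2)*(v - 4)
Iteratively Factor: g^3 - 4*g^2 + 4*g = (g - 2)*(g^2 - 2*g) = g*(g - 2)*(g - 2)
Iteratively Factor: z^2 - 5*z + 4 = (z - 4)*(z - 1)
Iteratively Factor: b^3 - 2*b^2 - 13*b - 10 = (b + 2)*(b^2 - 4*b - 5) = (b - 5)*(b + 2)*(b + 1)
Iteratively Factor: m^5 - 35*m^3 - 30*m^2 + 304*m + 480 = (m + 3)*(m^4 - 3*m^3 - 26*m^2 + 48*m + 160) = (m + 3)*(m + 4)*(m^3 - 7*m^2 + 2*m + 40) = (m - 4)*(m + 3)*(m + 4)*(m^2 - 3*m - 10) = (m - 5)*(m - 4)*(m + 3)*(m + 4)*(m + 2)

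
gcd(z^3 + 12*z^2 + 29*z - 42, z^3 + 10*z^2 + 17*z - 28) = z^2 + 6*z - 7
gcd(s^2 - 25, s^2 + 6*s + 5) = s + 5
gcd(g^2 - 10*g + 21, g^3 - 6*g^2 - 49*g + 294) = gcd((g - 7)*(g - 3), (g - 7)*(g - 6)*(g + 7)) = g - 7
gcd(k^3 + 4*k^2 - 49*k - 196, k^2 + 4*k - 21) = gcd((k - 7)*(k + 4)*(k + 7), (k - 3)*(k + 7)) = k + 7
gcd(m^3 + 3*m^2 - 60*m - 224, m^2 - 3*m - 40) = m - 8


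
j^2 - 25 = (j - 5)*(j + 5)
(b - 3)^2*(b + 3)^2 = b^4 - 18*b^2 + 81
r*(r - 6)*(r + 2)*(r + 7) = r^4 + 3*r^3 - 40*r^2 - 84*r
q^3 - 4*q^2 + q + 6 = (q - 3)*(q - 2)*(q + 1)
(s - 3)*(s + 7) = s^2 + 4*s - 21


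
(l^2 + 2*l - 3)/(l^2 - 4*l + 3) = (l + 3)/(l - 3)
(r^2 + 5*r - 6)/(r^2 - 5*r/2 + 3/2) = 2*(r + 6)/(2*r - 3)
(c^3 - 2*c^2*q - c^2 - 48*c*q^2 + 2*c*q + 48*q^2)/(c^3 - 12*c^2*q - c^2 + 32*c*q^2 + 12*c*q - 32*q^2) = (-c - 6*q)/(-c + 4*q)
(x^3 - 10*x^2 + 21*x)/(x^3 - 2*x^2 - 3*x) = (x - 7)/(x + 1)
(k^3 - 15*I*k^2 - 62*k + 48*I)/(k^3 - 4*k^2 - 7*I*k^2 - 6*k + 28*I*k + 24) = (k - 8*I)/(k - 4)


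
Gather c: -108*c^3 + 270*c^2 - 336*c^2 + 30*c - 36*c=-108*c^3 - 66*c^2 - 6*c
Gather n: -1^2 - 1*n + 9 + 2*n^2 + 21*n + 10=2*n^2 + 20*n + 18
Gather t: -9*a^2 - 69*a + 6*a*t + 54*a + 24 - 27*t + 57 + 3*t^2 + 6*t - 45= -9*a^2 - 15*a + 3*t^2 + t*(6*a - 21) + 36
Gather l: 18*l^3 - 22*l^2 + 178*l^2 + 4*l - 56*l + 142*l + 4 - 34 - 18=18*l^3 + 156*l^2 + 90*l - 48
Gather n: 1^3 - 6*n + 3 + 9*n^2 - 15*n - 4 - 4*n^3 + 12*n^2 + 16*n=-4*n^3 + 21*n^2 - 5*n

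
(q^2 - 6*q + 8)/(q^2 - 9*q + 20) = (q - 2)/(q - 5)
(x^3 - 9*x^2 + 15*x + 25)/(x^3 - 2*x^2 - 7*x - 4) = (x^2 - 10*x + 25)/(x^2 - 3*x - 4)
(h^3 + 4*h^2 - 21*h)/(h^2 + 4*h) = (h^2 + 4*h - 21)/(h + 4)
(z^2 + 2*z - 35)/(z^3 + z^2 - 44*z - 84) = (z^2 + 2*z - 35)/(z^3 + z^2 - 44*z - 84)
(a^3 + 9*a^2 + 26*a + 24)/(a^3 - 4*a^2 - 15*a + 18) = (a^2 + 6*a + 8)/(a^2 - 7*a + 6)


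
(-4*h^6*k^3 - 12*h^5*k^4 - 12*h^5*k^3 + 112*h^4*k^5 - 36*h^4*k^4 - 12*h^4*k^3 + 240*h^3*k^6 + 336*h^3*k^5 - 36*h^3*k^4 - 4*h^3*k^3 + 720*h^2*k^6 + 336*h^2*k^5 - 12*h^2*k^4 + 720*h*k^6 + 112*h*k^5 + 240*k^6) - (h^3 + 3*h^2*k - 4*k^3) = -4*h^6*k^3 - 12*h^5*k^4 - 12*h^5*k^3 + 112*h^4*k^5 - 36*h^4*k^4 - 12*h^4*k^3 + 240*h^3*k^6 + 336*h^3*k^5 - 36*h^3*k^4 - 4*h^3*k^3 - h^3 + 720*h^2*k^6 + 336*h^2*k^5 - 12*h^2*k^4 - 3*h^2*k + 720*h*k^6 + 112*h*k^5 + 240*k^6 + 4*k^3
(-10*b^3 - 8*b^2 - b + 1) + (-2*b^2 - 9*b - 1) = -10*b^3 - 10*b^2 - 10*b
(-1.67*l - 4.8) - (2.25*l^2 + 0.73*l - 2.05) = -2.25*l^2 - 2.4*l - 2.75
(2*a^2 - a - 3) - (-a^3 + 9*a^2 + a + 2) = a^3 - 7*a^2 - 2*a - 5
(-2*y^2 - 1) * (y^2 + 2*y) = -2*y^4 - 4*y^3 - y^2 - 2*y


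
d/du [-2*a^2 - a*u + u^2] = -a + 2*u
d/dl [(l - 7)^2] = 2*l - 14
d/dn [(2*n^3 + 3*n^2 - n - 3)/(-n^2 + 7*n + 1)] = 2*(-n^4 + 14*n^3 + 13*n^2 + 10)/(n^4 - 14*n^3 + 47*n^2 + 14*n + 1)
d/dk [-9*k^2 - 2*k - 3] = -18*k - 2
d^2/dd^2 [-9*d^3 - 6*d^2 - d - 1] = -54*d - 12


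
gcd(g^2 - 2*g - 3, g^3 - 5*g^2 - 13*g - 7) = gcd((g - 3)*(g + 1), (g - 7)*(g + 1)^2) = g + 1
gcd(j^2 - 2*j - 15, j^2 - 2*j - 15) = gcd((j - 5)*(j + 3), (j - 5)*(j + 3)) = j^2 - 2*j - 15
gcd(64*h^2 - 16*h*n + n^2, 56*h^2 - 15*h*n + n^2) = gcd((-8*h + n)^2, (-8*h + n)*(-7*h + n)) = 8*h - n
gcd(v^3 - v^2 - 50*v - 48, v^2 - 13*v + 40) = v - 8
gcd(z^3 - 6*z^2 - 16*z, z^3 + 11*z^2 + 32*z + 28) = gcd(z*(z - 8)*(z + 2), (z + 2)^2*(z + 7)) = z + 2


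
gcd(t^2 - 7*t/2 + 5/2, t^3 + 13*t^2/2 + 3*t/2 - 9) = t - 1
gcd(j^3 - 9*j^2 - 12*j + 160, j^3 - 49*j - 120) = j - 8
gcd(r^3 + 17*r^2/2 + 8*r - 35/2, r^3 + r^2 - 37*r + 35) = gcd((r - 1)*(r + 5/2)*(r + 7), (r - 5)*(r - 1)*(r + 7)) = r^2 + 6*r - 7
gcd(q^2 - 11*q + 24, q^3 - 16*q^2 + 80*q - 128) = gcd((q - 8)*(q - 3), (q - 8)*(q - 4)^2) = q - 8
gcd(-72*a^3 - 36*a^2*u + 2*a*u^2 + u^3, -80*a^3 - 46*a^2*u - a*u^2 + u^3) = 2*a + u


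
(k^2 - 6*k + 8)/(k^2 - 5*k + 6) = (k - 4)/(k - 3)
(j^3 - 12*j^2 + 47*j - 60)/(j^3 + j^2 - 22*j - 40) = (j^2 - 7*j + 12)/(j^2 + 6*j + 8)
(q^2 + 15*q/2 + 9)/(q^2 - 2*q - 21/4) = 2*(q + 6)/(2*q - 7)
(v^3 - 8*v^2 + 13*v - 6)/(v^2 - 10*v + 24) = (v^2 - 2*v + 1)/(v - 4)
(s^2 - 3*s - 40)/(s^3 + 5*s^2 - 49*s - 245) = (s - 8)/(s^2 - 49)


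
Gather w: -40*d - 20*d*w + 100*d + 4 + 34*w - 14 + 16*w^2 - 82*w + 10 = 60*d + 16*w^2 + w*(-20*d - 48)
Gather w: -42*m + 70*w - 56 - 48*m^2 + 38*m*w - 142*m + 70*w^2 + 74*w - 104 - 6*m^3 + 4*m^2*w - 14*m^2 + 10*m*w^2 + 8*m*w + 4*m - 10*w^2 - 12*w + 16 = -6*m^3 - 62*m^2 - 180*m + w^2*(10*m + 60) + w*(4*m^2 + 46*m + 132) - 144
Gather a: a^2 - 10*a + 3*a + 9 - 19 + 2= a^2 - 7*a - 8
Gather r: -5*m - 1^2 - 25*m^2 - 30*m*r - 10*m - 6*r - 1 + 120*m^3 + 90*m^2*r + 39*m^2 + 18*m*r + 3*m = 120*m^3 + 14*m^2 - 12*m + r*(90*m^2 - 12*m - 6) - 2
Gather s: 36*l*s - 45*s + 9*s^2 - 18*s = 9*s^2 + s*(36*l - 63)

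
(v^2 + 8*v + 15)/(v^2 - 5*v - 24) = (v + 5)/(v - 8)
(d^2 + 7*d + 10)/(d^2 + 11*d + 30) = (d + 2)/(d + 6)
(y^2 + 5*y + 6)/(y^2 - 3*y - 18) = (y + 2)/(y - 6)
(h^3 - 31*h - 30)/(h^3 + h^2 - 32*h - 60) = (h + 1)/(h + 2)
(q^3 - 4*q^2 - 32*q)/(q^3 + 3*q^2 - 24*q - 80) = q*(q - 8)/(q^2 - q - 20)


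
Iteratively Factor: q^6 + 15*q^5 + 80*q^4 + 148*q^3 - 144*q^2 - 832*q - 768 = (q + 3)*(q^5 + 12*q^4 + 44*q^3 + 16*q^2 - 192*q - 256) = (q - 2)*(q + 3)*(q^4 + 14*q^3 + 72*q^2 + 160*q + 128) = (q - 2)*(q + 3)*(q + 4)*(q^3 + 10*q^2 + 32*q + 32) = (q - 2)*(q + 2)*(q + 3)*(q + 4)*(q^2 + 8*q + 16) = (q - 2)*(q + 2)*(q + 3)*(q + 4)^2*(q + 4)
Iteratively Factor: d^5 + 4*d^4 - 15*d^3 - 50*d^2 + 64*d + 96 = (d - 3)*(d^4 + 7*d^3 + 6*d^2 - 32*d - 32) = (d - 3)*(d + 1)*(d^3 + 6*d^2 - 32) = (d - 3)*(d + 1)*(d + 4)*(d^2 + 2*d - 8) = (d - 3)*(d + 1)*(d + 4)^2*(d - 2)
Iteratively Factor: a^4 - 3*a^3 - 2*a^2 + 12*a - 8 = (a - 2)*(a^3 - a^2 - 4*a + 4) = (a - 2)*(a - 1)*(a^2 - 4) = (a - 2)^2*(a - 1)*(a + 2)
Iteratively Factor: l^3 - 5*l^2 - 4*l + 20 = (l - 2)*(l^2 - 3*l - 10) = (l - 5)*(l - 2)*(l + 2)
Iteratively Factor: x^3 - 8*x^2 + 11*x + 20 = (x - 4)*(x^2 - 4*x - 5) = (x - 4)*(x + 1)*(x - 5)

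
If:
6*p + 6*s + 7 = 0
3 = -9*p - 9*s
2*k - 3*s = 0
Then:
No Solution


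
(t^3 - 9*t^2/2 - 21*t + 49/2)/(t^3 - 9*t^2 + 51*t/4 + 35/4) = 2*(2*t^2 + 5*t - 7)/(4*t^2 - 8*t - 5)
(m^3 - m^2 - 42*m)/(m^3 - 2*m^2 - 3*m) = (-m^2 + m + 42)/(-m^2 + 2*m + 3)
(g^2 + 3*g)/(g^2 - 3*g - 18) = g/(g - 6)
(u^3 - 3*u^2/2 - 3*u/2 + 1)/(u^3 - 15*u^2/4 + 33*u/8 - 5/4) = 4*(u + 1)/(4*u - 5)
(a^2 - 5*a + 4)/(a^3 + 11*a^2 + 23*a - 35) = (a - 4)/(a^2 + 12*a + 35)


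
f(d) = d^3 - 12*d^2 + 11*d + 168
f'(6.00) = -25.00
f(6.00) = 18.00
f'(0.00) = 11.00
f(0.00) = 168.00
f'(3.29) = -35.49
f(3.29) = 109.91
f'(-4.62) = 185.91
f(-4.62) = -237.56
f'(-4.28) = 168.68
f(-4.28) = -177.30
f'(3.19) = -35.03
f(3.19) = 113.44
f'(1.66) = -20.57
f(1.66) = 157.77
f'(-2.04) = 72.44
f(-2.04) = 87.13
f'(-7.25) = 342.69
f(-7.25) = -923.58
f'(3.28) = -35.44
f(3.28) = 110.27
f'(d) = 3*d^2 - 24*d + 11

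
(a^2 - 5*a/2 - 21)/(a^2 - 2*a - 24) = (a + 7/2)/(a + 4)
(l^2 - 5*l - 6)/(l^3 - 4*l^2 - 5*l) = (l - 6)/(l*(l - 5))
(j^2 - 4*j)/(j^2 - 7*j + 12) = j/(j - 3)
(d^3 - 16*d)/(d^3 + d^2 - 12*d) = (d - 4)/(d - 3)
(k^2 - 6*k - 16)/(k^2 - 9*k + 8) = (k + 2)/(k - 1)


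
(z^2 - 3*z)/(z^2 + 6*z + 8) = z*(z - 3)/(z^2 + 6*z + 8)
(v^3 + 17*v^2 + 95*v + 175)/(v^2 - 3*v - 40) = (v^2 + 12*v + 35)/(v - 8)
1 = 1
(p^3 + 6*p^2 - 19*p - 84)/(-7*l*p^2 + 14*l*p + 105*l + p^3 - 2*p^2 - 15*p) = (p^2 + 3*p - 28)/(-7*l*p + 35*l + p^2 - 5*p)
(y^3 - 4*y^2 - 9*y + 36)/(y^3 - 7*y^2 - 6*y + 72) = (y - 3)/(y - 6)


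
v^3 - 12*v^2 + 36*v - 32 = (v - 8)*(v - 2)^2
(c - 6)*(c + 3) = c^2 - 3*c - 18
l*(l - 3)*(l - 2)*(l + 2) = l^4 - 3*l^3 - 4*l^2 + 12*l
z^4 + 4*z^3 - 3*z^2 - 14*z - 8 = (z - 2)*(z + 1)^2*(z + 4)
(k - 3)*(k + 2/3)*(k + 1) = k^3 - 4*k^2/3 - 13*k/3 - 2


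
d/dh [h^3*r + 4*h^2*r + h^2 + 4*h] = 3*h^2*r + 8*h*r + 2*h + 4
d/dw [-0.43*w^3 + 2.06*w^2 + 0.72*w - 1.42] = -1.29*w^2 + 4.12*w + 0.72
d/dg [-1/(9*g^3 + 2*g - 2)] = (27*g^2 + 2)/(9*g^3 + 2*g - 2)^2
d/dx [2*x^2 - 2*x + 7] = 4*x - 2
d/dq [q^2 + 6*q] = 2*q + 6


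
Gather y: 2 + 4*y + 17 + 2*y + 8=6*y + 27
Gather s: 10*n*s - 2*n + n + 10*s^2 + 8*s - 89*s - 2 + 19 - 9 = -n + 10*s^2 + s*(10*n - 81) + 8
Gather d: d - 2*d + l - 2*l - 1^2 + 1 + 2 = -d - l + 2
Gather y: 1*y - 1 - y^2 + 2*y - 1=-y^2 + 3*y - 2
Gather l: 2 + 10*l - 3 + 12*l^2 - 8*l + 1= 12*l^2 + 2*l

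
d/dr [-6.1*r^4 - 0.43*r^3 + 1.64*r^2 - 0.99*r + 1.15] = -24.4*r^3 - 1.29*r^2 + 3.28*r - 0.99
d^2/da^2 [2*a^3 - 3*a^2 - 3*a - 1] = 12*a - 6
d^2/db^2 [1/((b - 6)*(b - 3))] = 2*((b - 6)^2 + (b - 6)*(b - 3) + (b - 3)^2)/((b - 6)^3*(b - 3)^3)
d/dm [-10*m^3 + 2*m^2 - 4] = 2*m*(2 - 15*m)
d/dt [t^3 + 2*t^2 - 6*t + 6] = 3*t^2 + 4*t - 6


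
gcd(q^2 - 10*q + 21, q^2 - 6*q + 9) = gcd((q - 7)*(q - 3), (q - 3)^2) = q - 3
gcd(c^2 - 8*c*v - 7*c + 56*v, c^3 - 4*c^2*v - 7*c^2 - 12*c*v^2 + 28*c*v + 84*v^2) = c - 7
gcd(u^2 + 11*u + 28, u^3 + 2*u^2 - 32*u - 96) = u + 4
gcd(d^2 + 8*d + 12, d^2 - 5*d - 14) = d + 2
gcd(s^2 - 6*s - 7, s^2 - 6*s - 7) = s^2 - 6*s - 7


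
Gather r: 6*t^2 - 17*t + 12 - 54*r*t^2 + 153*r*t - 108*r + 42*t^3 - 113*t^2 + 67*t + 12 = r*(-54*t^2 + 153*t - 108) + 42*t^3 - 107*t^2 + 50*t + 24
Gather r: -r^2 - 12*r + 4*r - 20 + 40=-r^2 - 8*r + 20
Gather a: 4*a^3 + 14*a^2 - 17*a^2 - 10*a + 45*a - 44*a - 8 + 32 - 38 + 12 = 4*a^3 - 3*a^2 - 9*a - 2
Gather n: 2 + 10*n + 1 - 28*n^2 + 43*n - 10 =-28*n^2 + 53*n - 7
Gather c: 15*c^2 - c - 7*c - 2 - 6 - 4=15*c^2 - 8*c - 12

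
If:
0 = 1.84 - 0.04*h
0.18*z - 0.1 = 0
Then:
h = 46.00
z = 0.56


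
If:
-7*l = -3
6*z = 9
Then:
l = 3/7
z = 3/2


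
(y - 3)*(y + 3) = y^2 - 9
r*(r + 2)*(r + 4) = r^3 + 6*r^2 + 8*r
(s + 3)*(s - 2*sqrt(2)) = s^2 - 2*sqrt(2)*s + 3*s - 6*sqrt(2)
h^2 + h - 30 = (h - 5)*(h + 6)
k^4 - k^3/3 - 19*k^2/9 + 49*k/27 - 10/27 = (k - 1)*(k - 2/3)*(k - 1/3)*(k + 5/3)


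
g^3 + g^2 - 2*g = g*(g - 1)*(g + 2)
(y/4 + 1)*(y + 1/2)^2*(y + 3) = y^4/4 + 2*y^3 + 77*y^2/16 + 55*y/16 + 3/4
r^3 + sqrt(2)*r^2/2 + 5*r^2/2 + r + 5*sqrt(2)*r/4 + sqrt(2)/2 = (r + 1/2)*(r + 2)*(r + sqrt(2)/2)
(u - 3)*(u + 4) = u^2 + u - 12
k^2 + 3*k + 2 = (k + 1)*(k + 2)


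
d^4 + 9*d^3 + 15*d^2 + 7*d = d*(d + 1)^2*(d + 7)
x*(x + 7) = x^2 + 7*x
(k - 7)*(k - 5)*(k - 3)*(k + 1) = k^4 - 14*k^3 + 56*k^2 - 34*k - 105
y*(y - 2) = y^2 - 2*y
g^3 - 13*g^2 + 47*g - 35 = (g - 7)*(g - 5)*(g - 1)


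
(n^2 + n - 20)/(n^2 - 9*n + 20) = (n + 5)/(n - 5)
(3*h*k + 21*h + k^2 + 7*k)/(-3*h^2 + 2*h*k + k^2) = (-k - 7)/(h - k)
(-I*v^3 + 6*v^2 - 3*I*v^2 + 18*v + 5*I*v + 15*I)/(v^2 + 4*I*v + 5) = (-I*v^2 + v*(1 - 3*I) + 3)/(v - I)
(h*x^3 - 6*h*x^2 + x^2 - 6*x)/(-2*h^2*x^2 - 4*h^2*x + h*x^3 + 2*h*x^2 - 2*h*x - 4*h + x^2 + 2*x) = x*(x - 6)/(-2*h*x - 4*h + x^2 + 2*x)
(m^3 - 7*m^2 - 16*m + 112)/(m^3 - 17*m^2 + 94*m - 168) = (m + 4)/(m - 6)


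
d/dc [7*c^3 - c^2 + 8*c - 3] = 21*c^2 - 2*c + 8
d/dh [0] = 0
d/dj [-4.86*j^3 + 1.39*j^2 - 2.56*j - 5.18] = -14.58*j^2 + 2.78*j - 2.56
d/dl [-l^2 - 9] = -2*l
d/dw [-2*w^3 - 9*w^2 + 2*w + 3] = -6*w^2 - 18*w + 2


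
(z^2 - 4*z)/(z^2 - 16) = z/(z + 4)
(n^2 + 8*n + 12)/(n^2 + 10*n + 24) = (n + 2)/(n + 4)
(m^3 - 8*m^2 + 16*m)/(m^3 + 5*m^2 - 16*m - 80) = m*(m - 4)/(m^2 + 9*m + 20)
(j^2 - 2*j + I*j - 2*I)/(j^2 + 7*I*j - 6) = (j - 2)/(j + 6*I)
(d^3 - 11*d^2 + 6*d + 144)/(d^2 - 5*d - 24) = d - 6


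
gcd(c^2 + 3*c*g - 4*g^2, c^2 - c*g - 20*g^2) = c + 4*g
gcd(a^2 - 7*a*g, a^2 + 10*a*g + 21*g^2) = 1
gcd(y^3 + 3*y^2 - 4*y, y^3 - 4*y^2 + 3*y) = y^2 - y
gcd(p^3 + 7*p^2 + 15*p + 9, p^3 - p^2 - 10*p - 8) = p + 1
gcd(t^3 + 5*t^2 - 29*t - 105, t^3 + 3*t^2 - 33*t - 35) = t^2 + 2*t - 35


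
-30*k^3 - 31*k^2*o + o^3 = (-6*k + o)*(k + o)*(5*k + o)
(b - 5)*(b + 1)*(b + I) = b^3 - 4*b^2 + I*b^2 - 5*b - 4*I*b - 5*I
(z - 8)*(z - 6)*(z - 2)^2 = z^4 - 18*z^3 + 108*z^2 - 248*z + 192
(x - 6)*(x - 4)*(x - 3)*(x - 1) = x^4 - 14*x^3 + 67*x^2 - 126*x + 72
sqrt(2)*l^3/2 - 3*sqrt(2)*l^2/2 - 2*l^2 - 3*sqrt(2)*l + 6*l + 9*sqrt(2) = (l - 3)*(l - 3*sqrt(2))*(sqrt(2)*l/2 + 1)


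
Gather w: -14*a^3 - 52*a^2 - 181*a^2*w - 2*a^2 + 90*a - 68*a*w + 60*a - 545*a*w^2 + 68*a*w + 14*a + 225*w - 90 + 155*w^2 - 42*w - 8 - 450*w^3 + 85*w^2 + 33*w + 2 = -14*a^3 - 54*a^2 + 164*a - 450*w^3 + w^2*(240 - 545*a) + w*(216 - 181*a^2) - 96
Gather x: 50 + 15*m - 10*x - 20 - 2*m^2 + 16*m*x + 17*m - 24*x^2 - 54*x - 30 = -2*m^2 + 32*m - 24*x^2 + x*(16*m - 64)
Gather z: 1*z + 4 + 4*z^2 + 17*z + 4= 4*z^2 + 18*z + 8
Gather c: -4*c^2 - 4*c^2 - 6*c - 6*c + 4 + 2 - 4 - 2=-8*c^2 - 12*c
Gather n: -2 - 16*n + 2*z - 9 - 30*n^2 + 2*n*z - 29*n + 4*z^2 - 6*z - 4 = -30*n^2 + n*(2*z - 45) + 4*z^2 - 4*z - 15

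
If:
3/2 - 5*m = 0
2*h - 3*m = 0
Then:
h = 9/20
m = 3/10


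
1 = 1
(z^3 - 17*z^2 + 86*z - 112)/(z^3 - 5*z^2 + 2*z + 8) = (z^2 - 15*z + 56)/(z^2 - 3*z - 4)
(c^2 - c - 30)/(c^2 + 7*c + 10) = (c - 6)/(c + 2)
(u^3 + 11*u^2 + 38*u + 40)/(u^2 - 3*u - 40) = (u^2 + 6*u + 8)/(u - 8)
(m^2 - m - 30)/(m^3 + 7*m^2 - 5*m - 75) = (m - 6)/(m^2 + 2*m - 15)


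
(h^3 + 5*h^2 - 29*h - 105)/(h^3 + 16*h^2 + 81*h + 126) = (h - 5)/(h + 6)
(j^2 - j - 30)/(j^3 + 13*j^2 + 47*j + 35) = (j - 6)/(j^2 + 8*j + 7)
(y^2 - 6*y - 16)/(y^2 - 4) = (y - 8)/(y - 2)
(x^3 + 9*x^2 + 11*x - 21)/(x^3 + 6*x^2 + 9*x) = (x^2 + 6*x - 7)/(x*(x + 3))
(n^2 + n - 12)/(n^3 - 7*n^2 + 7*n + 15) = (n + 4)/(n^2 - 4*n - 5)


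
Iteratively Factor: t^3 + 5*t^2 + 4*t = (t + 1)*(t^2 + 4*t) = t*(t + 1)*(t + 4)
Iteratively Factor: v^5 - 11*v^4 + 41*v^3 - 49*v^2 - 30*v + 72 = (v - 3)*(v^4 - 8*v^3 + 17*v^2 + 2*v - 24) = (v - 3)^2*(v^3 - 5*v^2 + 2*v + 8) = (v - 4)*(v - 3)^2*(v^2 - v - 2) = (v - 4)*(v - 3)^2*(v + 1)*(v - 2)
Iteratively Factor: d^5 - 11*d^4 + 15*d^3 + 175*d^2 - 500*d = (d)*(d^4 - 11*d^3 + 15*d^2 + 175*d - 500) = d*(d + 4)*(d^3 - 15*d^2 + 75*d - 125) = d*(d - 5)*(d + 4)*(d^2 - 10*d + 25) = d*(d - 5)^2*(d + 4)*(d - 5)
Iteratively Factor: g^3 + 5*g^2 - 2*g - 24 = (g + 3)*(g^2 + 2*g - 8) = (g + 3)*(g + 4)*(g - 2)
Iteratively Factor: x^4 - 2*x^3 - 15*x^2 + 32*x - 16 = (x - 4)*(x^3 + 2*x^2 - 7*x + 4) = (x - 4)*(x - 1)*(x^2 + 3*x - 4) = (x - 4)*(x - 1)*(x + 4)*(x - 1)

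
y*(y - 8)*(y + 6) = y^3 - 2*y^2 - 48*y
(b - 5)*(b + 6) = b^2 + b - 30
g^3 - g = g*(g - 1)*(g + 1)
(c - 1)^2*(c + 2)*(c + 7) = c^4 + 7*c^3 - 3*c^2 - 19*c + 14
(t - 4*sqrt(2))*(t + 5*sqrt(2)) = t^2 + sqrt(2)*t - 40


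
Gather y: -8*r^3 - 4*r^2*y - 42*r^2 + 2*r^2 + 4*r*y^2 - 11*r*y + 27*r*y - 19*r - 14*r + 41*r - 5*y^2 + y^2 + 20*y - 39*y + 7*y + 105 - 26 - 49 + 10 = -8*r^3 - 40*r^2 + 8*r + y^2*(4*r - 4) + y*(-4*r^2 + 16*r - 12) + 40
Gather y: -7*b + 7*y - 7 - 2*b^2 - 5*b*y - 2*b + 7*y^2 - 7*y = -2*b^2 - 5*b*y - 9*b + 7*y^2 - 7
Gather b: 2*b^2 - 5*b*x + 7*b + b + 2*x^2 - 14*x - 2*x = 2*b^2 + b*(8 - 5*x) + 2*x^2 - 16*x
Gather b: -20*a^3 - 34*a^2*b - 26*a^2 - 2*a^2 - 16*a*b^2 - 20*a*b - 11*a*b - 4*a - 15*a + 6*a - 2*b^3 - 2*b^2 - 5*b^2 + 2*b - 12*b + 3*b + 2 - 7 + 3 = -20*a^3 - 28*a^2 - 13*a - 2*b^3 + b^2*(-16*a - 7) + b*(-34*a^2 - 31*a - 7) - 2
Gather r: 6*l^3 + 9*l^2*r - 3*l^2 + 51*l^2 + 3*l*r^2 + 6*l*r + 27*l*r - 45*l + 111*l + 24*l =6*l^3 + 48*l^2 + 3*l*r^2 + 90*l + r*(9*l^2 + 33*l)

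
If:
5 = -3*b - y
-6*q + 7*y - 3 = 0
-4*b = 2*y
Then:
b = -5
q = 67/6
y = 10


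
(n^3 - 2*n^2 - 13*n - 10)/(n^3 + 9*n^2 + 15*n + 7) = (n^2 - 3*n - 10)/(n^2 + 8*n + 7)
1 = 1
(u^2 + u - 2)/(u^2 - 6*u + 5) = (u + 2)/(u - 5)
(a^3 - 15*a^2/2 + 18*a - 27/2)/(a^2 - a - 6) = (2*a^2 - 9*a + 9)/(2*(a + 2))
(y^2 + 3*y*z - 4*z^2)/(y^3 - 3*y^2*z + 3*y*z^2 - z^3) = (y + 4*z)/(y^2 - 2*y*z + z^2)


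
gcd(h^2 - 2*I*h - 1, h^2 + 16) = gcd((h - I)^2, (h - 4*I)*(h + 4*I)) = 1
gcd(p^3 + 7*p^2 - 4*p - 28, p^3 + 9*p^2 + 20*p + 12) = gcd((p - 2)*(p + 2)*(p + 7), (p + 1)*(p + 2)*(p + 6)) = p + 2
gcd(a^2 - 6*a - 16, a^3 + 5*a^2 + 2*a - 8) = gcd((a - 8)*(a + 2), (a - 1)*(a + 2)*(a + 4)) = a + 2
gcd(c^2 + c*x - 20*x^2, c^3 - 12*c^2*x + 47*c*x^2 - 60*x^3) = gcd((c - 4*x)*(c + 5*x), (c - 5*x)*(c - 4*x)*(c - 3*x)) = -c + 4*x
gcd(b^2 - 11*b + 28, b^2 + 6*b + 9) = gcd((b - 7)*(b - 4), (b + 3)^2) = 1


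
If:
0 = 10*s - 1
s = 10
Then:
No Solution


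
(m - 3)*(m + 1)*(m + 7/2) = m^3 + 3*m^2/2 - 10*m - 21/2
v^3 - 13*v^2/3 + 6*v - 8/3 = (v - 2)*(v - 4/3)*(v - 1)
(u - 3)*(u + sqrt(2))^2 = u^3 - 3*u^2 + 2*sqrt(2)*u^2 - 6*sqrt(2)*u + 2*u - 6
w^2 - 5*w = w*(w - 5)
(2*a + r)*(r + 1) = 2*a*r + 2*a + r^2 + r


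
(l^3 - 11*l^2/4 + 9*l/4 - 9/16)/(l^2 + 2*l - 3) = (16*l^3 - 44*l^2 + 36*l - 9)/(16*(l^2 + 2*l - 3))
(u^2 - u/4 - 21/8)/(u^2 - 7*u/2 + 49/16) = 2*(2*u + 3)/(4*u - 7)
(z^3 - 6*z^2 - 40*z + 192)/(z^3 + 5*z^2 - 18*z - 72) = (z - 8)/(z + 3)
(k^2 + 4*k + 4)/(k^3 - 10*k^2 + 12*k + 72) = (k + 2)/(k^2 - 12*k + 36)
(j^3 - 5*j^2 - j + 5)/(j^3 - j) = (j - 5)/j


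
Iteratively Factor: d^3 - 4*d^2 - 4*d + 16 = (d - 2)*(d^2 - 2*d - 8) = (d - 2)*(d + 2)*(d - 4)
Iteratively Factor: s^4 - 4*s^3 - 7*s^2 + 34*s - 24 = (s - 2)*(s^3 - 2*s^2 - 11*s + 12) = (s - 2)*(s - 1)*(s^2 - s - 12) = (s - 4)*(s - 2)*(s - 1)*(s + 3)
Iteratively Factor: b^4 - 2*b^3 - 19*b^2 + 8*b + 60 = (b - 5)*(b^3 + 3*b^2 - 4*b - 12) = (b - 5)*(b + 2)*(b^2 + b - 6) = (b - 5)*(b - 2)*(b + 2)*(b + 3)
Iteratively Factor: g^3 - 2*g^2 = (g - 2)*(g^2) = g*(g - 2)*(g)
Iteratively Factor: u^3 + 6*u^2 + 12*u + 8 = (u + 2)*(u^2 + 4*u + 4) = (u + 2)^2*(u + 2)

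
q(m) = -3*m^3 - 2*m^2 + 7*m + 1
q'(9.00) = -758.00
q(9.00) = -2285.00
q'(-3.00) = -62.00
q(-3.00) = 43.00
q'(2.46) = -57.30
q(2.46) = -38.54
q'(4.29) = -175.80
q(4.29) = -242.64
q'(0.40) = 3.96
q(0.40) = 3.29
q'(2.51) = -59.74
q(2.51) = -41.47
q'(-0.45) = 6.98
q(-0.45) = -2.28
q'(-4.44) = -152.66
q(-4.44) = 193.08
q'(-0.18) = 7.43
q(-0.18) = -0.31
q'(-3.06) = -65.03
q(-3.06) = 46.81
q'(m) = -9*m^2 - 4*m + 7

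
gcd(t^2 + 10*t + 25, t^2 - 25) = t + 5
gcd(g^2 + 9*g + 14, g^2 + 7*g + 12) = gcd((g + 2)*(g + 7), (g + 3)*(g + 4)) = 1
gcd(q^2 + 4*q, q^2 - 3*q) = q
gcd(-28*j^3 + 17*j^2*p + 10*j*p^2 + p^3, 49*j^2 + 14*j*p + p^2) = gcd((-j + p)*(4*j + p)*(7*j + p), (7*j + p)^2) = 7*j + p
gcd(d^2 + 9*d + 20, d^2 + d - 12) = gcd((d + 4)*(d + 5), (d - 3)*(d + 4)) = d + 4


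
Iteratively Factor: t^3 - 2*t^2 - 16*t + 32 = (t + 4)*(t^2 - 6*t + 8) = (t - 4)*(t + 4)*(t - 2)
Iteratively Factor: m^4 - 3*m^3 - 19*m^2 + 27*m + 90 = (m - 5)*(m^3 + 2*m^2 - 9*m - 18) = (m - 5)*(m + 3)*(m^2 - m - 6) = (m - 5)*(m + 2)*(m + 3)*(m - 3)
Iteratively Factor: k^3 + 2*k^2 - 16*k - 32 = (k + 4)*(k^2 - 2*k - 8) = (k + 2)*(k + 4)*(k - 4)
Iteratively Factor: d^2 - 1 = (d + 1)*(d - 1)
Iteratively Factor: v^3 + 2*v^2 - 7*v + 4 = (v + 4)*(v^2 - 2*v + 1) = (v - 1)*(v + 4)*(v - 1)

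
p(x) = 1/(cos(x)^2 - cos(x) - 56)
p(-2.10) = -0.02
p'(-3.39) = -0.00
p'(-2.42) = 0.00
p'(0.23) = 0.00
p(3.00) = -0.02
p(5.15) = -0.02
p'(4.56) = 0.00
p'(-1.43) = 0.00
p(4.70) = -0.02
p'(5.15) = 0.00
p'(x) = (2*sin(x)*cos(x) - sin(x))/(cos(x)^2 - cos(x) - 56)^2 = (2*cos(x) - 1)*sin(x)/(sin(x)^2 + cos(x) + 55)^2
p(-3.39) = -0.02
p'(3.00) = 0.00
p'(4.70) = 0.00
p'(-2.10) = 0.00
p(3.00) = -0.02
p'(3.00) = 0.00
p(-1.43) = -0.02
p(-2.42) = -0.02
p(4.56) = -0.02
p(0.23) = -0.02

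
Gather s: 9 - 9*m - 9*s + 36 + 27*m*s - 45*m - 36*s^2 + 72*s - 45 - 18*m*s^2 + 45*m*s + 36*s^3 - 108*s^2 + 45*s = -54*m + 36*s^3 + s^2*(-18*m - 144) + s*(72*m + 108)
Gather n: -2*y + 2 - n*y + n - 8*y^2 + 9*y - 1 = n*(1 - y) - 8*y^2 + 7*y + 1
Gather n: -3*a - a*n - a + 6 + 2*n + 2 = -4*a + n*(2 - a) + 8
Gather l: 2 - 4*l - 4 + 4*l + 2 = 0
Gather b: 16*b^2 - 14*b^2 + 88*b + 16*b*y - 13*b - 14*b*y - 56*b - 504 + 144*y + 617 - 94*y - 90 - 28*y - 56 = 2*b^2 + b*(2*y + 19) + 22*y - 33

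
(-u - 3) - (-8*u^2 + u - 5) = 8*u^2 - 2*u + 2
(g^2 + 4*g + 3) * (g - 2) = g^3 + 2*g^2 - 5*g - 6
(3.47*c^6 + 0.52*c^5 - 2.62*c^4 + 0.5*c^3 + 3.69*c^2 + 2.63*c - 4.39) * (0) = 0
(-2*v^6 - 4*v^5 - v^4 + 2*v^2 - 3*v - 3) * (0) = 0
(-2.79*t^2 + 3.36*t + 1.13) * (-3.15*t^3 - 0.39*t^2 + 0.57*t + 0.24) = 8.7885*t^5 - 9.4959*t^4 - 6.4602*t^3 + 0.8049*t^2 + 1.4505*t + 0.2712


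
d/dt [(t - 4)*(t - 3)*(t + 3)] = 3*t^2 - 8*t - 9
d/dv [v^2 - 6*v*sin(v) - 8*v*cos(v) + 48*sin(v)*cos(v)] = 8*v*sin(v) - 6*v*cos(v) + 2*v - 6*sin(v) - 8*cos(v) + 48*cos(2*v)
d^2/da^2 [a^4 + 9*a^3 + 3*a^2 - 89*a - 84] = 12*a^2 + 54*a + 6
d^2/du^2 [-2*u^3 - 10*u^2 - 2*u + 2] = -12*u - 20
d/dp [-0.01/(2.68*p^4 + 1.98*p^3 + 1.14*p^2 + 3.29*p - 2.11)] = (0.1072*p^3 + 0.0594*p^2 + 0.0228*p + 0.0329)/(2.68*p^4 + 1.98*p^3 + 1.14*p^2 + 3.29*p - 2.11)^2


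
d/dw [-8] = 0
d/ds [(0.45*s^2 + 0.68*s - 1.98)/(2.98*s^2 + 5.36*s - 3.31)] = (0.3856*s^2 + 8.8218*s + 8.362)/(8.8804*s^4 + 31.9456*s^3 + 9.00200000000001*s^2 - 35.4832*s + 10.9561)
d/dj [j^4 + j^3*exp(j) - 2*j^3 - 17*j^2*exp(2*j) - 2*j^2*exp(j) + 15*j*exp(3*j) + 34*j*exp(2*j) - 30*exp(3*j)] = j^3*exp(j) + 4*j^3 - 34*j^2*exp(2*j) + j^2*exp(j) - 6*j^2 + 45*j*exp(3*j) + 34*j*exp(2*j) - 4*j*exp(j) - 75*exp(3*j) + 34*exp(2*j)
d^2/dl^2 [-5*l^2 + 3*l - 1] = -10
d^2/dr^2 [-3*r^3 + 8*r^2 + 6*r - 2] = 16 - 18*r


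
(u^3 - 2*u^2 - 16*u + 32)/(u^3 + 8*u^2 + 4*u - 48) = (u - 4)/(u + 6)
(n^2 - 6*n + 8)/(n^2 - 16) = (n - 2)/(n + 4)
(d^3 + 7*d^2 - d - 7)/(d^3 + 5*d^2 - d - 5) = (d + 7)/(d + 5)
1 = 1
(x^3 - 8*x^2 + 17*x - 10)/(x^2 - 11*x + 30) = (x^2 - 3*x + 2)/(x - 6)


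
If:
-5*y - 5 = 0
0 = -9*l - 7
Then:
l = -7/9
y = -1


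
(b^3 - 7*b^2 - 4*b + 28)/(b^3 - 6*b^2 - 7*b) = (b^2 - 4)/(b*(b + 1))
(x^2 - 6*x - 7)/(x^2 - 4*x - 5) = (x - 7)/(x - 5)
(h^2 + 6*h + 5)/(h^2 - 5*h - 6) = (h + 5)/(h - 6)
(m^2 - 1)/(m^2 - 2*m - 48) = (1 - m^2)/(-m^2 + 2*m + 48)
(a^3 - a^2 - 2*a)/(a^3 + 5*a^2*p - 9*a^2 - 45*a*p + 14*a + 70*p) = a*(a + 1)/(a^2 + 5*a*p - 7*a - 35*p)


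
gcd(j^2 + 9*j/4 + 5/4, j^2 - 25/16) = j + 5/4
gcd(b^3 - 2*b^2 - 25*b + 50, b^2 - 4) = b - 2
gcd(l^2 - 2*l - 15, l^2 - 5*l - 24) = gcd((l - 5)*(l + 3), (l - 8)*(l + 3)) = l + 3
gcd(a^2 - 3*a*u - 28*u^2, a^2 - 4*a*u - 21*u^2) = -a + 7*u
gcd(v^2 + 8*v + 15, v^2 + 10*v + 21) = v + 3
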